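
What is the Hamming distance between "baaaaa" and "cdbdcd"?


Comparing "baaaaa" and "cdbdcd" position by position:
  Position 0: 'b' vs 'c' => differ
  Position 1: 'a' vs 'd' => differ
  Position 2: 'a' vs 'b' => differ
  Position 3: 'a' vs 'd' => differ
  Position 4: 'a' vs 'c' => differ
  Position 5: 'a' vs 'd' => differ
Total differences (Hamming distance): 6

6


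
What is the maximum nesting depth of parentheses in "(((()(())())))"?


Input: "(((()(())())))"
Tracking depth:
  Position 0 '(': depth becomes 1
  Position 1 '(': depth becomes 2
  Position 2 '(': depth becomes 3
  Position 3 '(': depth becomes 4
  Position 4 ')': depth becomes 3
  Position 5 '(': depth becomes 4
  Position 6 '(': depth becomes 5
  Position 7 ')': depth becomes 4
  Position 8 ')': depth becomes 3
  Position 9 '(': depth becomes 4
  Position 10 ')': depth becomes 3
  Position 11 ')': depth becomes 2
  Position 12 ')': depth becomes 1
  Position 13 ')': depth becomes 0
Maximum depth reached: 5

5


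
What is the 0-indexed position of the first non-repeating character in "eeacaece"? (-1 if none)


Input: eeacaece
Character frequencies:
  'a': 2
  'c': 2
  'e': 4
Scanning left to right for freq == 1:
  Position 0 ('e'): freq=4, skip
  Position 1 ('e'): freq=4, skip
  Position 2 ('a'): freq=2, skip
  Position 3 ('c'): freq=2, skip
  Position 4 ('a'): freq=2, skip
  Position 5 ('e'): freq=4, skip
  Position 6 ('c'): freq=2, skip
  Position 7 ('e'): freq=4, skip
  No unique character found => answer = -1

-1


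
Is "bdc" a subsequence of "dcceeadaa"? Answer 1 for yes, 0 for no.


Check if "bdc" is a subsequence of "dcceeadaa"
Greedy scan:
  Position 0 ('d'): no match needed
  Position 1 ('c'): no match needed
  Position 2 ('c'): no match needed
  Position 3 ('e'): no match needed
  Position 4 ('e'): no match needed
  Position 5 ('a'): no match needed
  Position 6 ('d'): no match needed
  Position 7 ('a'): no match needed
  Position 8 ('a'): no match needed
Only matched 0/3 characters => not a subsequence

0


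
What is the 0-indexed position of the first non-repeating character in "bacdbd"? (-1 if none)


Input: bacdbd
Character frequencies:
  'a': 1
  'b': 2
  'c': 1
  'd': 2
Scanning left to right for freq == 1:
  Position 0 ('b'): freq=2, skip
  Position 1 ('a'): unique! => answer = 1

1


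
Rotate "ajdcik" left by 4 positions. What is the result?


Input: "ajdcik", rotate left by 4
First 4 characters: "ajdc"
Remaining characters: "ik"
Concatenate remaining + first: "ik" + "ajdc" = "ikajdc"

ikajdc


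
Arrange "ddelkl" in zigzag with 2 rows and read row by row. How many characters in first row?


Zigzag "ddelkl" into 2 rows:
Placing characters:
  'd' => row 0
  'd' => row 1
  'e' => row 0
  'l' => row 1
  'k' => row 0
  'l' => row 1
Rows:
  Row 0: "dek"
  Row 1: "dll"
First row length: 3

3


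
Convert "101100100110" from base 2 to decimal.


Input: "101100100110" in base 2
Positional expansion:
  Digit '1' (value 1) x 2^11 = 2048
  Digit '0' (value 0) x 2^10 = 0
  Digit '1' (value 1) x 2^9 = 512
  Digit '1' (value 1) x 2^8 = 256
  Digit '0' (value 0) x 2^7 = 0
  Digit '0' (value 0) x 2^6 = 0
  Digit '1' (value 1) x 2^5 = 32
  Digit '0' (value 0) x 2^4 = 0
  Digit '0' (value 0) x 2^3 = 0
  Digit '1' (value 1) x 2^2 = 4
  Digit '1' (value 1) x 2^1 = 2
  Digit '0' (value 0) x 2^0 = 0
Sum = 2854

2854


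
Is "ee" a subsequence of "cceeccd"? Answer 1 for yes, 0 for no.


Check if "ee" is a subsequence of "cceeccd"
Greedy scan:
  Position 0 ('c'): no match needed
  Position 1 ('c'): no match needed
  Position 2 ('e'): matches sub[0] = 'e'
  Position 3 ('e'): matches sub[1] = 'e'
  Position 4 ('c'): no match needed
  Position 5 ('c'): no match needed
  Position 6 ('d'): no match needed
All 2 characters matched => is a subsequence

1


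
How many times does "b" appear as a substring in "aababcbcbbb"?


Searching for "b" in "aababcbcbbb"
Scanning each position:
  Position 0: "a" => no
  Position 1: "a" => no
  Position 2: "b" => MATCH
  Position 3: "a" => no
  Position 4: "b" => MATCH
  Position 5: "c" => no
  Position 6: "b" => MATCH
  Position 7: "c" => no
  Position 8: "b" => MATCH
  Position 9: "b" => MATCH
  Position 10: "b" => MATCH
Total occurrences: 6

6


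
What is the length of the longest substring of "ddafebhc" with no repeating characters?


Input: "ddafebhc"
Sliding window (track last position of each char):
  Position 0 ('d'): window [0,0] length 1 -- new best
  Position 1 ('d'): repeat (last at 0), move window start to 1
  Position 1 ('d'): window [1,1] length 1
  Position 2 ('a'): window [1,2] length 2 -- new best
  Position 3 ('f'): window [1,3] length 3 -- new best
  Position 4 ('e'): window [1,4] length 4 -- new best
  Position 5 ('b'): window [1,5] length 5 -- new best
  Position 6 ('h'): window [1,6] length 6 -- new best
  Position 7 ('c'): window [1,7] length 7 -- new best
Longest substring with no repeats: "dafebhc" with length 7

7


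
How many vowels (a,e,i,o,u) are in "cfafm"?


Input: cfafm
Checking each character:
  'c' at position 0: consonant
  'f' at position 1: consonant
  'a' at position 2: vowel (running total: 1)
  'f' at position 3: consonant
  'm' at position 4: consonant
Total vowels: 1

1


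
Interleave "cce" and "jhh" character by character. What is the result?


Interleaving "cce" and "jhh":
  Position 0: 'c' from first, 'j' from second => "cj"
  Position 1: 'c' from first, 'h' from second => "ch"
  Position 2: 'e' from first, 'h' from second => "eh"
Result: cjcheh

cjcheh


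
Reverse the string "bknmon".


Input: bknmon
Reading characters right to left:
  Position 5: 'n'
  Position 4: 'o'
  Position 3: 'm'
  Position 2: 'n'
  Position 1: 'k'
  Position 0: 'b'
Reversed: nomnkb

nomnkb


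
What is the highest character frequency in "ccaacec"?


Input: ccaacec
Character counts:
  'a': 2
  'c': 4
  'e': 1
Maximum frequency: 4

4


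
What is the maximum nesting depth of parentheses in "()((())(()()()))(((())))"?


Input: "()((())(()()()))(((())))"
Tracking depth:
  Position 0 '(': depth becomes 1
  Position 1 ')': depth becomes 0
  Position 2 '(': depth becomes 1
  Position 3 '(': depth becomes 2
  Position 4 '(': depth becomes 3
  Position 5 ')': depth becomes 2
  Position 6 ')': depth becomes 1
  Position 7 '(': depth becomes 2
  Position 8 '(': depth becomes 3
  Position 9 ')': depth becomes 2
  Position 10 '(': depth becomes 3
  Position 11 ')': depth becomes 2
  Position 12 '(': depth becomes 3
  Position 13 ')': depth becomes 2
  Position 14 ')': depth becomes 1
  Position 15 ')': depth becomes 0
  Position 16 '(': depth becomes 1
  Position 17 '(': depth becomes 2
  Position 18 '(': depth becomes 3
  Position 19 '(': depth becomes 4
  Position 20 ')': depth becomes 3
  Position 21 ')': depth becomes 2
  Position 22 ')': depth becomes 1
  Position 23 ')': depth becomes 0
Maximum depth reached: 4

4


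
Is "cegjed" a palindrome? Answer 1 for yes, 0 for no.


Input: cegjed
Reversed: dejgec
  Compare pos 0 ('c') with pos 5 ('d'): MISMATCH
  Compare pos 1 ('e') with pos 4 ('e'): match
  Compare pos 2 ('g') with pos 3 ('j'): MISMATCH
Result: not a palindrome

0


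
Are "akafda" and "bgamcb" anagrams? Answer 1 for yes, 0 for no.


Strings: "akafda", "bgamcb"
Sorted first:  aaadfk
Sorted second: abbcgm
Differ at position 1: 'a' vs 'b' => not anagrams

0


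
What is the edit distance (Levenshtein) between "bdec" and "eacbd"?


Computing edit distance: "bdec" -> "eacbd"
DP table:
           e    a    c    b    d
      0    1    2    3    4    5
  b   1    1    2    3    3    4
  d   2    2    2    3    4    3
  e   3    2    3    3    4    4
  c   4    3    3    3    4    5
Edit distance = dp[4][5] = 5

5


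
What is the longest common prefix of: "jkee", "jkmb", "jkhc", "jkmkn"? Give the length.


Words: jkee, jkmb, jkhc, jkmkn
  Position 0: all 'j' => match
  Position 1: all 'k' => match
  Position 2: ('e', 'm', 'h', 'm') => mismatch, stop
LCP = "jk" (length 2)

2


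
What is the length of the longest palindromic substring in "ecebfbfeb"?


Input: "ecebfbfeb"
Checking substrings for palindromes:
  [0:3] "ece" (len 3) => palindrome
  [3:6] "bfb" (len 3) => palindrome
  [4:7] "fbf" (len 3) => palindrome
Longest palindromic substring: "ece" with length 3

3


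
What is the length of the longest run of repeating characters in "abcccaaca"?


Input: "abcccaaca"
Scanning for longest run:
  Position 1 ('b'): new char, reset run to 1
  Position 2 ('c'): new char, reset run to 1
  Position 3 ('c'): continues run of 'c', length=2
  Position 4 ('c'): continues run of 'c', length=3
  Position 5 ('a'): new char, reset run to 1
  Position 6 ('a'): continues run of 'a', length=2
  Position 7 ('c'): new char, reset run to 1
  Position 8 ('a'): new char, reset run to 1
Longest run: 'c' with length 3

3


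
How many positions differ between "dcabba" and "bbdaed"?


Comparing "dcabba" and "bbdaed" position by position:
  Position 0: 'd' vs 'b' => DIFFER
  Position 1: 'c' vs 'b' => DIFFER
  Position 2: 'a' vs 'd' => DIFFER
  Position 3: 'b' vs 'a' => DIFFER
  Position 4: 'b' vs 'e' => DIFFER
  Position 5: 'a' vs 'd' => DIFFER
Positions that differ: 6

6


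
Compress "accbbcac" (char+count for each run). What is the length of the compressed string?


Input: accbbcac
Runs:
  'a' x 1 => "a1"
  'c' x 2 => "c2"
  'b' x 2 => "b2"
  'c' x 1 => "c1"
  'a' x 1 => "a1"
  'c' x 1 => "c1"
Compressed: "a1c2b2c1a1c1"
Compressed length: 12

12


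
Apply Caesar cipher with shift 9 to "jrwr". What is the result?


Caesar cipher: shift "jrwr" by 9
  'j' (pos 9) + 9 = pos 18 = 's'
  'r' (pos 17) + 9 = pos 0 = 'a'
  'w' (pos 22) + 9 = pos 5 = 'f'
  'r' (pos 17) + 9 = pos 0 = 'a'
Result: safa

safa


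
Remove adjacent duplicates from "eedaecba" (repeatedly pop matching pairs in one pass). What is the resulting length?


Input: eedaecba
Stack-based adjacent duplicate removal:
  Read 'e': push. Stack: e
  Read 'e': matches stack top 'e' => pop. Stack: (empty)
  Read 'd': push. Stack: d
  Read 'a': push. Stack: da
  Read 'e': push. Stack: dae
  Read 'c': push. Stack: daec
  Read 'b': push. Stack: daecb
  Read 'a': push. Stack: daecba
Final stack: "daecba" (length 6)

6


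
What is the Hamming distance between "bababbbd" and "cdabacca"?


Comparing "bababbbd" and "cdabacca" position by position:
  Position 0: 'b' vs 'c' => differ
  Position 1: 'a' vs 'd' => differ
  Position 2: 'b' vs 'a' => differ
  Position 3: 'a' vs 'b' => differ
  Position 4: 'b' vs 'a' => differ
  Position 5: 'b' vs 'c' => differ
  Position 6: 'b' vs 'c' => differ
  Position 7: 'd' vs 'a' => differ
Total differences (Hamming distance): 8

8


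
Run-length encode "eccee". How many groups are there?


Input: eccee
Scanning for consecutive runs:
  Group 1: 'e' x 1 (positions 0-0)
  Group 2: 'c' x 2 (positions 1-2)
  Group 3: 'e' x 2 (positions 3-4)
Total groups: 3

3


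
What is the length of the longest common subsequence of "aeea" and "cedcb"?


LCS of "aeea" and "cedcb"
DP table:
           c    e    d    c    b
      0    0    0    0    0    0
  a   0    0    0    0    0    0
  e   0    0    1    1    1    1
  e   0    0    1    1    1    1
  a   0    0    1    1    1    1
LCS length = dp[4][5] = 1

1


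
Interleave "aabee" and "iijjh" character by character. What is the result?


Interleaving "aabee" and "iijjh":
  Position 0: 'a' from first, 'i' from second => "ai"
  Position 1: 'a' from first, 'i' from second => "ai"
  Position 2: 'b' from first, 'j' from second => "bj"
  Position 3: 'e' from first, 'j' from second => "ej"
  Position 4: 'e' from first, 'h' from second => "eh"
Result: aiaibjejeh

aiaibjejeh


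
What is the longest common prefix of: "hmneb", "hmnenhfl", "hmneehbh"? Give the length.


Words: hmneb, hmnenhfl, hmneehbh
  Position 0: all 'h' => match
  Position 1: all 'm' => match
  Position 2: all 'n' => match
  Position 3: all 'e' => match
  Position 4: ('b', 'n', 'e') => mismatch, stop
LCP = "hmne" (length 4)

4


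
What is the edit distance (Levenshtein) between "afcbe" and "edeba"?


Computing edit distance: "afcbe" -> "edeba"
DP table:
           e    d    e    b    a
      0    1    2    3    4    5
  a   1    1    2    3    4    4
  f   2    2    2    3    4    5
  c   3    3    3    3    4    5
  b   4    4    4    4    3    4
  e   5    4    5    4    4    4
Edit distance = dp[5][5] = 4

4


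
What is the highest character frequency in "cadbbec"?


Input: cadbbec
Character counts:
  'a': 1
  'b': 2
  'c': 2
  'd': 1
  'e': 1
Maximum frequency: 2

2


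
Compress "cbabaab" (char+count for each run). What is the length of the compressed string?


Input: cbabaab
Runs:
  'c' x 1 => "c1"
  'b' x 1 => "b1"
  'a' x 1 => "a1"
  'b' x 1 => "b1"
  'a' x 2 => "a2"
  'b' x 1 => "b1"
Compressed: "c1b1a1b1a2b1"
Compressed length: 12

12


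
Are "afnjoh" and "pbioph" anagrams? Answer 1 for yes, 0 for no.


Strings: "afnjoh", "pbioph"
Sorted first:  afhjno
Sorted second: bhiopp
Differ at position 0: 'a' vs 'b' => not anagrams

0


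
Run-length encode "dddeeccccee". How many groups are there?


Input: dddeeccccee
Scanning for consecutive runs:
  Group 1: 'd' x 3 (positions 0-2)
  Group 2: 'e' x 2 (positions 3-4)
  Group 3: 'c' x 4 (positions 5-8)
  Group 4: 'e' x 2 (positions 9-10)
Total groups: 4

4


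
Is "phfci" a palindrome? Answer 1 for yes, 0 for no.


Input: phfci
Reversed: icfhp
  Compare pos 0 ('p') with pos 4 ('i'): MISMATCH
  Compare pos 1 ('h') with pos 3 ('c'): MISMATCH
Result: not a palindrome

0


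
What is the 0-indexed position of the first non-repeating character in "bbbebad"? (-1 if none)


Input: bbbebad
Character frequencies:
  'a': 1
  'b': 4
  'd': 1
  'e': 1
Scanning left to right for freq == 1:
  Position 0 ('b'): freq=4, skip
  Position 1 ('b'): freq=4, skip
  Position 2 ('b'): freq=4, skip
  Position 3 ('e'): unique! => answer = 3

3


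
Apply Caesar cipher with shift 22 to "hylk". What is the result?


Caesar cipher: shift "hylk" by 22
  'h' (pos 7) + 22 = pos 3 = 'd'
  'y' (pos 24) + 22 = pos 20 = 'u'
  'l' (pos 11) + 22 = pos 7 = 'h'
  'k' (pos 10) + 22 = pos 6 = 'g'
Result: duhg

duhg


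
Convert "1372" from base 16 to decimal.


Input: "1372" in base 16
Positional expansion:
  Digit '1' (value 1) x 16^3 = 4096
  Digit '3' (value 3) x 16^2 = 768
  Digit '7' (value 7) x 16^1 = 112
  Digit '2' (value 2) x 16^0 = 2
Sum = 4978

4978


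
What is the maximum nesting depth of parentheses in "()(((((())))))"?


Input: "()(((((())))))"
Tracking depth:
  Position 0 '(': depth becomes 1
  Position 1 ')': depth becomes 0
  Position 2 '(': depth becomes 1
  Position 3 '(': depth becomes 2
  Position 4 '(': depth becomes 3
  Position 5 '(': depth becomes 4
  Position 6 '(': depth becomes 5
  Position 7 '(': depth becomes 6
  Position 8 ')': depth becomes 5
  Position 9 ')': depth becomes 4
  Position 10 ')': depth becomes 3
  Position 11 ')': depth becomes 2
  Position 12 ')': depth becomes 1
  Position 13 ')': depth becomes 0
Maximum depth reached: 6

6


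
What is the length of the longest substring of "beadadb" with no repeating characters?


Input: "beadadb"
Sliding window (track last position of each char):
  Position 0 ('b'): window [0,0] length 1 -- new best
  Position 1 ('e'): window [0,1] length 2 -- new best
  Position 2 ('a'): window [0,2] length 3 -- new best
  Position 3 ('d'): window [0,3] length 4 -- new best
  Position 4 ('a'): repeat (last at 2), move window start to 3
  Position 4 ('a'): window [3,4] length 2
  Position 5 ('d'): repeat (last at 3), move window start to 4
  Position 5 ('d'): window [4,5] length 2
  Position 6 ('b'): window [4,6] length 3
Longest substring with no repeats: "bead" with length 4

4


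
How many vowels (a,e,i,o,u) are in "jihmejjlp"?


Input: jihmejjlp
Checking each character:
  'j' at position 0: consonant
  'i' at position 1: vowel (running total: 1)
  'h' at position 2: consonant
  'm' at position 3: consonant
  'e' at position 4: vowel (running total: 2)
  'j' at position 5: consonant
  'j' at position 6: consonant
  'l' at position 7: consonant
  'p' at position 8: consonant
Total vowels: 2

2


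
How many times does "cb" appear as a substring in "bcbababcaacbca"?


Searching for "cb" in "bcbababcaacbca"
Scanning each position:
  Position 0: "bc" => no
  Position 1: "cb" => MATCH
  Position 2: "ba" => no
  Position 3: "ab" => no
  Position 4: "ba" => no
  Position 5: "ab" => no
  Position 6: "bc" => no
  Position 7: "ca" => no
  Position 8: "aa" => no
  Position 9: "ac" => no
  Position 10: "cb" => MATCH
  Position 11: "bc" => no
  Position 12: "ca" => no
Total occurrences: 2

2


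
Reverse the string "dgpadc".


Input: dgpadc
Reading characters right to left:
  Position 5: 'c'
  Position 4: 'd'
  Position 3: 'a'
  Position 2: 'p'
  Position 1: 'g'
  Position 0: 'd'
Reversed: cdapgd

cdapgd


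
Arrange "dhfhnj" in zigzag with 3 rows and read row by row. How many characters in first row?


Zigzag "dhfhnj" into 3 rows:
Placing characters:
  'd' => row 0
  'h' => row 1
  'f' => row 2
  'h' => row 1
  'n' => row 0
  'j' => row 1
Rows:
  Row 0: "dn"
  Row 1: "hhj"
  Row 2: "f"
First row length: 2

2


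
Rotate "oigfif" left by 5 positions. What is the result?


Input: "oigfif", rotate left by 5
First 5 characters: "oigfi"
Remaining characters: "f"
Concatenate remaining + first: "f" + "oigfi" = "foigfi"

foigfi


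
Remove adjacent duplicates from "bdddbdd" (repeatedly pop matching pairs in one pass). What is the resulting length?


Input: bdddbdd
Stack-based adjacent duplicate removal:
  Read 'b': push. Stack: b
  Read 'd': push. Stack: bd
  Read 'd': matches stack top 'd' => pop. Stack: b
  Read 'd': push. Stack: bd
  Read 'b': push. Stack: bdb
  Read 'd': push. Stack: bdbd
  Read 'd': matches stack top 'd' => pop. Stack: bdb
Final stack: "bdb" (length 3)

3


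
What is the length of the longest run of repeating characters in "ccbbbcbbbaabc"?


Input: "ccbbbcbbbaabc"
Scanning for longest run:
  Position 1 ('c'): continues run of 'c', length=2
  Position 2 ('b'): new char, reset run to 1
  Position 3 ('b'): continues run of 'b', length=2
  Position 4 ('b'): continues run of 'b', length=3
  Position 5 ('c'): new char, reset run to 1
  Position 6 ('b'): new char, reset run to 1
  Position 7 ('b'): continues run of 'b', length=2
  Position 8 ('b'): continues run of 'b', length=3
  Position 9 ('a'): new char, reset run to 1
  Position 10 ('a'): continues run of 'a', length=2
  Position 11 ('b'): new char, reset run to 1
  Position 12 ('c'): new char, reset run to 1
Longest run: 'b' with length 3

3


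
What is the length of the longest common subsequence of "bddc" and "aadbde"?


LCS of "bddc" and "aadbde"
DP table:
           a    a    d    b    d    e
      0    0    0    0    0    0    0
  b   0    0    0    0    1    1    1
  d   0    0    0    1    1    2    2
  d   0    0    0    1    1    2    2
  c   0    0    0    1    1    2    2
LCS length = dp[4][6] = 2

2


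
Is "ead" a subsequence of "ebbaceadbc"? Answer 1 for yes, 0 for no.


Check if "ead" is a subsequence of "ebbaceadbc"
Greedy scan:
  Position 0 ('e'): matches sub[0] = 'e'
  Position 1 ('b'): no match needed
  Position 2 ('b'): no match needed
  Position 3 ('a'): matches sub[1] = 'a'
  Position 4 ('c'): no match needed
  Position 5 ('e'): no match needed
  Position 6 ('a'): no match needed
  Position 7 ('d'): matches sub[2] = 'd'
  Position 8 ('b'): no match needed
  Position 9 ('c'): no match needed
All 3 characters matched => is a subsequence

1


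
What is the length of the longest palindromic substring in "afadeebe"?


Input: "afadeebe"
Checking substrings for palindromes:
  [0:3] "afa" (len 3) => palindrome
  [5:8] "ebe" (len 3) => palindrome
  [4:6] "ee" (len 2) => palindrome
Longest palindromic substring: "afa" with length 3

3


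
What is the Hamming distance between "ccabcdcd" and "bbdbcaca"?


Comparing "ccabcdcd" and "bbdbcaca" position by position:
  Position 0: 'c' vs 'b' => differ
  Position 1: 'c' vs 'b' => differ
  Position 2: 'a' vs 'd' => differ
  Position 3: 'b' vs 'b' => same
  Position 4: 'c' vs 'c' => same
  Position 5: 'd' vs 'a' => differ
  Position 6: 'c' vs 'c' => same
  Position 7: 'd' vs 'a' => differ
Total differences (Hamming distance): 5

5


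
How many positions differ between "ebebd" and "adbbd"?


Comparing "ebebd" and "adbbd" position by position:
  Position 0: 'e' vs 'a' => DIFFER
  Position 1: 'b' vs 'd' => DIFFER
  Position 2: 'e' vs 'b' => DIFFER
  Position 3: 'b' vs 'b' => same
  Position 4: 'd' vs 'd' => same
Positions that differ: 3

3


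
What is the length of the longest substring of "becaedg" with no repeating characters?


Input: "becaedg"
Sliding window (track last position of each char):
  Position 0 ('b'): window [0,0] length 1 -- new best
  Position 1 ('e'): window [0,1] length 2 -- new best
  Position 2 ('c'): window [0,2] length 3 -- new best
  Position 3 ('a'): window [0,3] length 4 -- new best
  Position 4 ('e'): repeat (last at 1), move window start to 2
  Position 4 ('e'): window [2,4] length 3
  Position 5 ('d'): window [2,5] length 4
  Position 6 ('g'): window [2,6] length 5 -- new best
Longest substring with no repeats: "caedg" with length 5

5


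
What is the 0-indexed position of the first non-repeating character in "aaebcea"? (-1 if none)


Input: aaebcea
Character frequencies:
  'a': 3
  'b': 1
  'c': 1
  'e': 2
Scanning left to right for freq == 1:
  Position 0 ('a'): freq=3, skip
  Position 1 ('a'): freq=3, skip
  Position 2 ('e'): freq=2, skip
  Position 3 ('b'): unique! => answer = 3

3


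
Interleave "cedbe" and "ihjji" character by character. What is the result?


Interleaving "cedbe" and "ihjji":
  Position 0: 'c' from first, 'i' from second => "ci"
  Position 1: 'e' from first, 'h' from second => "eh"
  Position 2: 'd' from first, 'j' from second => "dj"
  Position 3: 'b' from first, 'j' from second => "bj"
  Position 4: 'e' from first, 'i' from second => "ei"
Result: ciehdjbjei

ciehdjbjei


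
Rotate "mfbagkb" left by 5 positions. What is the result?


Input: "mfbagkb", rotate left by 5
First 5 characters: "mfbag"
Remaining characters: "kb"
Concatenate remaining + first: "kb" + "mfbag" = "kbmfbag"

kbmfbag


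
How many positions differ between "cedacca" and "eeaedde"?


Comparing "cedacca" and "eeaedde" position by position:
  Position 0: 'c' vs 'e' => DIFFER
  Position 1: 'e' vs 'e' => same
  Position 2: 'd' vs 'a' => DIFFER
  Position 3: 'a' vs 'e' => DIFFER
  Position 4: 'c' vs 'd' => DIFFER
  Position 5: 'c' vs 'd' => DIFFER
  Position 6: 'a' vs 'e' => DIFFER
Positions that differ: 6

6


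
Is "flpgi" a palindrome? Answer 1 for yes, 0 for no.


Input: flpgi
Reversed: igplf
  Compare pos 0 ('f') with pos 4 ('i'): MISMATCH
  Compare pos 1 ('l') with pos 3 ('g'): MISMATCH
Result: not a palindrome

0


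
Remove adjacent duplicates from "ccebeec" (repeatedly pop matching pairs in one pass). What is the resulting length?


Input: ccebeec
Stack-based adjacent duplicate removal:
  Read 'c': push. Stack: c
  Read 'c': matches stack top 'c' => pop. Stack: (empty)
  Read 'e': push. Stack: e
  Read 'b': push. Stack: eb
  Read 'e': push. Stack: ebe
  Read 'e': matches stack top 'e' => pop. Stack: eb
  Read 'c': push. Stack: ebc
Final stack: "ebc" (length 3)

3


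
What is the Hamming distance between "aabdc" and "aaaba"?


Comparing "aabdc" and "aaaba" position by position:
  Position 0: 'a' vs 'a' => same
  Position 1: 'a' vs 'a' => same
  Position 2: 'b' vs 'a' => differ
  Position 3: 'd' vs 'b' => differ
  Position 4: 'c' vs 'a' => differ
Total differences (Hamming distance): 3

3


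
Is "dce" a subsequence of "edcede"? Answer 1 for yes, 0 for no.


Check if "dce" is a subsequence of "edcede"
Greedy scan:
  Position 0 ('e'): no match needed
  Position 1 ('d'): matches sub[0] = 'd'
  Position 2 ('c'): matches sub[1] = 'c'
  Position 3 ('e'): matches sub[2] = 'e'
  Position 4 ('d'): no match needed
  Position 5 ('e'): no match needed
All 3 characters matched => is a subsequence

1


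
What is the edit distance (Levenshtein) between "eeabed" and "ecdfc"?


Computing edit distance: "eeabed" -> "ecdfc"
DP table:
           e    c    d    f    c
      0    1    2    3    4    5
  e   1    0    1    2    3    4
  e   2    1    1    2    3    4
  a   3    2    2    2    3    4
  b   4    3    3    3    3    4
  e   5    4    4    4    4    4
  d   6    5    5    4    5    5
Edit distance = dp[6][5] = 5

5


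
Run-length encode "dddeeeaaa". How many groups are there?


Input: dddeeeaaa
Scanning for consecutive runs:
  Group 1: 'd' x 3 (positions 0-2)
  Group 2: 'e' x 3 (positions 3-5)
  Group 3: 'a' x 3 (positions 6-8)
Total groups: 3

3


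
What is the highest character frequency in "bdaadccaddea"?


Input: bdaadccaddea
Character counts:
  'a': 4
  'b': 1
  'c': 2
  'd': 4
  'e': 1
Maximum frequency: 4

4


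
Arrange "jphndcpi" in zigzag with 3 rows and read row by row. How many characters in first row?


Zigzag "jphndcpi" into 3 rows:
Placing characters:
  'j' => row 0
  'p' => row 1
  'h' => row 2
  'n' => row 1
  'd' => row 0
  'c' => row 1
  'p' => row 2
  'i' => row 1
Rows:
  Row 0: "jd"
  Row 1: "pnci"
  Row 2: "hp"
First row length: 2

2


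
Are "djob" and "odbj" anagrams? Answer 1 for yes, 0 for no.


Strings: "djob", "odbj"
Sorted first:  bdjo
Sorted second: bdjo
Sorted forms match => anagrams

1


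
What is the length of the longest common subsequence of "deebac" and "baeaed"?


LCS of "deebac" and "baeaed"
DP table:
           b    a    e    a    e    d
      0    0    0    0    0    0    0
  d   0    0    0    0    0    0    1
  e   0    0    0    1    1    1    1
  e   0    0    0    1    1    2    2
  b   0    1    1    1    1    2    2
  a   0    1    2    2    2    2    2
  c   0    1    2    2    2    2    2
LCS length = dp[6][6] = 2

2


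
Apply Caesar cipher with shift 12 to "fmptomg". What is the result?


Caesar cipher: shift "fmptomg" by 12
  'f' (pos 5) + 12 = pos 17 = 'r'
  'm' (pos 12) + 12 = pos 24 = 'y'
  'p' (pos 15) + 12 = pos 1 = 'b'
  't' (pos 19) + 12 = pos 5 = 'f'
  'o' (pos 14) + 12 = pos 0 = 'a'
  'm' (pos 12) + 12 = pos 24 = 'y'
  'g' (pos 6) + 12 = pos 18 = 's'
Result: rybfays

rybfays


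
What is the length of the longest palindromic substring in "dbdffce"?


Input: "dbdffce"
Checking substrings for palindromes:
  [0:3] "dbd" (len 3) => palindrome
  [3:5] "ff" (len 2) => palindrome
Longest palindromic substring: "dbd" with length 3

3


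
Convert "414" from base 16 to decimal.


Input: "414" in base 16
Positional expansion:
  Digit '4' (value 4) x 16^2 = 1024
  Digit '1' (value 1) x 16^1 = 16
  Digit '4' (value 4) x 16^0 = 4
Sum = 1044

1044


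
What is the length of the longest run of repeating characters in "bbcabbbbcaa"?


Input: "bbcabbbbcaa"
Scanning for longest run:
  Position 1 ('b'): continues run of 'b', length=2
  Position 2 ('c'): new char, reset run to 1
  Position 3 ('a'): new char, reset run to 1
  Position 4 ('b'): new char, reset run to 1
  Position 5 ('b'): continues run of 'b', length=2
  Position 6 ('b'): continues run of 'b', length=3
  Position 7 ('b'): continues run of 'b', length=4
  Position 8 ('c'): new char, reset run to 1
  Position 9 ('a'): new char, reset run to 1
  Position 10 ('a'): continues run of 'a', length=2
Longest run: 'b' with length 4

4


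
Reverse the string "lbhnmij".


Input: lbhnmij
Reading characters right to left:
  Position 6: 'j'
  Position 5: 'i'
  Position 4: 'm'
  Position 3: 'n'
  Position 2: 'h'
  Position 1: 'b'
  Position 0: 'l'
Reversed: jimnhbl

jimnhbl


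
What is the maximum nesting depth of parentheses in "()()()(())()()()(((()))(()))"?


Input: "()()()(())()()()(((()))(()))"
Tracking depth:
  Position 0 '(': depth becomes 1
  Position 1 ')': depth becomes 0
  Position 2 '(': depth becomes 1
  Position 3 ')': depth becomes 0
  Position 4 '(': depth becomes 1
  Position 5 ')': depth becomes 0
  Position 6 '(': depth becomes 1
  Position 7 '(': depth becomes 2
  Position 8 ')': depth becomes 1
  Position 9 ')': depth becomes 0
  Position 10 '(': depth becomes 1
  Position 11 ')': depth becomes 0
  Position 12 '(': depth becomes 1
  Position 13 ')': depth becomes 0
  Position 14 '(': depth becomes 1
  Position 15 ')': depth becomes 0
  Position 16 '(': depth becomes 1
  Position 17 '(': depth becomes 2
  Position 18 '(': depth becomes 3
  Position 19 '(': depth becomes 4
  Position 20 ')': depth becomes 3
  Position 21 ')': depth becomes 2
  Position 22 ')': depth becomes 1
  Position 23 '(': depth becomes 2
  Position 24 '(': depth becomes 3
  Position 25 ')': depth becomes 2
  Position 26 ')': depth becomes 1
  Position 27 ')': depth becomes 0
Maximum depth reached: 4

4


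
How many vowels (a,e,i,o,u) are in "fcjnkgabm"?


Input: fcjnkgabm
Checking each character:
  'f' at position 0: consonant
  'c' at position 1: consonant
  'j' at position 2: consonant
  'n' at position 3: consonant
  'k' at position 4: consonant
  'g' at position 5: consonant
  'a' at position 6: vowel (running total: 1)
  'b' at position 7: consonant
  'm' at position 8: consonant
Total vowels: 1

1


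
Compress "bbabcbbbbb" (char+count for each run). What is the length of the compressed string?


Input: bbabcbbbbb
Runs:
  'b' x 2 => "b2"
  'a' x 1 => "a1"
  'b' x 1 => "b1"
  'c' x 1 => "c1"
  'b' x 5 => "b5"
Compressed: "b2a1b1c1b5"
Compressed length: 10

10


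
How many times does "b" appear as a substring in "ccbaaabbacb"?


Searching for "b" in "ccbaaabbacb"
Scanning each position:
  Position 0: "c" => no
  Position 1: "c" => no
  Position 2: "b" => MATCH
  Position 3: "a" => no
  Position 4: "a" => no
  Position 5: "a" => no
  Position 6: "b" => MATCH
  Position 7: "b" => MATCH
  Position 8: "a" => no
  Position 9: "c" => no
  Position 10: "b" => MATCH
Total occurrences: 4

4


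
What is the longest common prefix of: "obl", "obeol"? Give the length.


Words: obl, obeol
  Position 0: all 'o' => match
  Position 1: all 'b' => match
  Position 2: ('l', 'e') => mismatch, stop
LCP = "ob" (length 2)

2


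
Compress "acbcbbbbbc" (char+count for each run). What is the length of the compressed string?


Input: acbcbbbbbc
Runs:
  'a' x 1 => "a1"
  'c' x 1 => "c1"
  'b' x 1 => "b1"
  'c' x 1 => "c1"
  'b' x 5 => "b5"
  'c' x 1 => "c1"
Compressed: "a1c1b1c1b5c1"
Compressed length: 12

12


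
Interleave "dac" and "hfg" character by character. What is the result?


Interleaving "dac" and "hfg":
  Position 0: 'd' from first, 'h' from second => "dh"
  Position 1: 'a' from first, 'f' from second => "af"
  Position 2: 'c' from first, 'g' from second => "cg"
Result: dhafcg

dhafcg


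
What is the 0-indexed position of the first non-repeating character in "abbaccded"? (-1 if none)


Input: abbaccded
Character frequencies:
  'a': 2
  'b': 2
  'c': 2
  'd': 2
  'e': 1
Scanning left to right for freq == 1:
  Position 0 ('a'): freq=2, skip
  Position 1 ('b'): freq=2, skip
  Position 2 ('b'): freq=2, skip
  Position 3 ('a'): freq=2, skip
  Position 4 ('c'): freq=2, skip
  Position 5 ('c'): freq=2, skip
  Position 6 ('d'): freq=2, skip
  Position 7 ('e'): unique! => answer = 7

7


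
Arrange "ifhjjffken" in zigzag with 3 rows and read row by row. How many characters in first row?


Zigzag "ifhjjffken" into 3 rows:
Placing characters:
  'i' => row 0
  'f' => row 1
  'h' => row 2
  'j' => row 1
  'j' => row 0
  'f' => row 1
  'f' => row 2
  'k' => row 1
  'e' => row 0
  'n' => row 1
Rows:
  Row 0: "ije"
  Row 1: "fjfkn"
  Row 2: "hf"
First row length: 3

3


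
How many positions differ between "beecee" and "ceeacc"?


Comparing "beecee" and "ceeacc" position by position:
  Position 0: 'b' vs 'c' => DIFFER
  Position 1: 'e' vs 'e' => same
  Position 2: 'e' vs 'e' => same
  Position 3: 'c' vs 'a' => DIFFER
  Position 4: 'e' vs 'c' => DIFFER
  Position 5: 'e' vs 'c' => DIFFER
Positions that differ: 4

4


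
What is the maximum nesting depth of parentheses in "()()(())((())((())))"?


Input: "()()(())((())((())))"
Tracking depth:
  Position 0 '(': depth becomes 1
  Position 1 ')': depth becomes 0
  Position 2 '(': depth becomes 1
  Position 3 ')': depth becomes 0
  Position 4 '(': depth becomes 1
  Position 5 '(': depth becomes 2
  Position 6 ')': depth becomes 1
  Position 7 ')': depth becomes 0
  Position 8 '(': depth becomes 1
  Position 9 '(': depth becomes 2
  Position 10 '(': depth becomes 3
  Position 11 ')': depth becomes 2
  Position 12 ')': depth becomes 1
  Position 13 '(': depth becomes 2
  Position 14 '(': depth becomes 3
  Position 15 '(': depth becomes 4
  Position 16 ')': depth becomes 3
  Position 17 ')': depth becomes 2
  Position 18 ')': depth becomes 1
  Position 19 ')': depth becomes 0
Maximum depth reached: 4

4


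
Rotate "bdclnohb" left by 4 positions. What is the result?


Input: "bdclnohb", rotate left by 4
First 4 characters: "bdcl"
Remaining characters: "nohb"
Concatenate remaining + first: "nohb" + "bdcl" = "nohbbdcl"

nohbbdcl


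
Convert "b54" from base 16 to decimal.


Input: "b54" in base 16
Positional expansion:
  Digit 'b' (value 11) x 16^2 = 2816
  Digit '5' (value 5) x 16^1 = 80
  Digit '4' (value 4) x 16^0 = 4
Sum = 2900

2900


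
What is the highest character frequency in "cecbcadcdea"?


Input: cecbcadcdea
Character counts:
  'a': 2
  'b': 1
  'c': 4
  'd': 2
  'e': 2
Maximum frequency: 4

4


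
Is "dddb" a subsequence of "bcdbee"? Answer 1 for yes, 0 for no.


Check if "dddb" is a subsequence of "bcdbee"
Greedy scan:
  Position 0 ('b'): no match needed
  Position 1 ('c'): no match needed
  Position 2 ('d'): matches sub[0] = 'd'
  Position 3 ('b'): no match needed
  Position 4 ('e'): no match needed
  Position 5 ('e'): no match needed
Only matched 1/4 characters => not a subsequence

0


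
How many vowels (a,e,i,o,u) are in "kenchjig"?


Input: kenchjig
Checking each character:
  'k' at position 0: consonant
  'e' at position 1: vowel (running total: 1)
  'n' at position 2: consonant
  'c' at position 3: consonant
  'h' at position 4: consonant
  'j' at position 5: consonant
  'i' at position 6: vowel (running total: 2)
  'g' at position 7: consonant
Total vowels: 2

2


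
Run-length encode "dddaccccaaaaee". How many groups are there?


Input: dddaccccaaaaee
Scanning for consecutive runs:
  Group 1: 'd' x 3 (positions 0-2)
  Group 2: 'a' x 1 (positions 3-3)
  Group 3: 'c' x 4 (positions 4-7)
  Group 4: 'a' x 4 (positions 8-11)
  Group 5: 'e' x 2 (positions 12-13)
Total groups: 5

5


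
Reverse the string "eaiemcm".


Input: eaiemcm
Reading characters right to left:
  Position 6: 'm'
  Position 5: 'c'
  Position 4: 'm'
  Position 3: 'e'
  Position 2: 'i'
  Position 1: 'a'
  Position 0: 'e'
Reversed: mcmeiae

mcmeiae


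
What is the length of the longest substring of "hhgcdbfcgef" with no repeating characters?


Input: "hhgcdbfcgef"
Sliding window (track last position of each char):
  Position 0 ('h'): window [0,0] length 1 -- new best
  Position 1 ('h'): repeat (last at 0), move window start to 1
  Position 1 ('h'): window [1,1] length 1
  Position 2 ('g'): window [1,2] length 2 -- new best
  Position 3 ('c'): window [1,3] length 3 -- new best
  Position 4 ('d'): window [1,4] length 4 -- new best
  Position 5 ('b'): window [1,5] length 5 -- new best
  Position 6 ('f'): window [1,6] length 6 -- new best
  Position 7 ('c'): repeat (last at 3), move window start to 4
  Position 7 ('c'): window [4,7] length 4
  Position 8 ('g'): window [4,8] length 5
  Position 9 ('e'): window [4,9] length 6
  Position 10 ('f'): repeat (last at 6), move window start to 7
  Position 10 ('f'): window [7,10] length 4
Longest substring with no repeats: "hgcdbf" with length 6

6


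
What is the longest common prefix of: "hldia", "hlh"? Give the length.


Words: hldia, hlh
  Position 0: all 'h' => match
  Position 1: all 'l' => match
  Position 2: ('d', 'h') => mismatch, stop
LCP = "hl" (length 2)

2


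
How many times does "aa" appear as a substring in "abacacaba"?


Searching for "aa" in "abacacaba"
Scanning each position:
  Position 0: "ab" => no
  Position 1: "ba" => no
  Position 2: "ac" => no
  Position 3: "ca" => no
  Position 4: "ac" => no
  Position 5: "ca" => no
  Position 6: "ab" => no
  Position 7: "ba" => no
Total occurrences: 0

0


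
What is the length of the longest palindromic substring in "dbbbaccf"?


Input: "dbbbaccf"
Checking substrings for palindromes:
  [1:4] "bbb" (len 3) => palindrome
  [1:3] "bb" (len 2) => palindrome
  [2:4] "bb" (len 2) => palindrome
  [5:7] "cc" (len 2) => palindrome
Longest palindromic substring: "bbb" with length 3

3


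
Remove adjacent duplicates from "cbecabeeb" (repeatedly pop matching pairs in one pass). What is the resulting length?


Input: cbecabeeb
Stack-based adjacent duplicate removal:
  Read 'c': push. Stack: c
  Read 'b': push. Stack: cb
  Read 'e': push. Stack: cbe
  Read 'c': push. Stack: cbec
  Read 'a': push. Stack: cbeca
  Read 'b': push. Stack: cbecab
  Read 'e': push. Stack: cbecabe
  Read 'e': matches stack top 'e' => pop. Stack: cbecab
  Read 'b': matches stack top 'b' => pop. Stack: cbeca
Final stack: "cbeca" (length 5)

5


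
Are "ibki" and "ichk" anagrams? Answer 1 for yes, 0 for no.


Strings: "ibki", "ichk"
Sorted first:  biik
Sorted second: chik
Differ at position 0: 'b' vs 'c' => not anagrams

0


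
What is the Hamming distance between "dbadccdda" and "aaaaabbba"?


Comparing "dbadccdda" and "aaaaabbba" position by position:
  Position 0: 'd' vs 'a' => differ
  Position 1: 'b' vs 'a' => differ
  Position 2: 'a' vs 'a' => same
  Position 3: 'd' vs 'a' => differ
  Position 4: 'c' vs 'a' => differ
  Position 5: 'c' vs 'b' => differ
  Position 6: 'd' vs 'b' => differ
  Position 7: 'd' vs 'b' => differ
  Position 8: 'a' vs 'a' => same
Total differences (Hamming distance): 7

7


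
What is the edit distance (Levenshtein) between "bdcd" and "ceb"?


Computing edit distance: "bdcd" -> "ceb"
DP table:
           c    e    b
      0    1    2    3
  b   1    1    2    2
  d   2    2    2    3
  c   3    2    3    3
  d   4    3    3    4
Edit distance = dp[4][3] = 4

4


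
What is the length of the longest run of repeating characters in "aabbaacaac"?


Input: "aabbaacaac"
Scanning for longest run:
  Position 1 ('a'): continues run of 'a', length=2
  Position 2 ('b'): new char, reset run to 1
  Position 3 ('b'): continues run of 'b', length=2
  Position 4 ('a'): new char, reset run to 1
  Position 5 ('a'): continues run of 'a', length=2
  Position 6 ('c'): new char, reset run to 1
  Position 7 ('a'): new char, reset run to 1
  Position 8 ('a'): continues run of 'a', length=2
  Position 9 ('c'): new char, reset run to 1
Longest run: 'a' with length 2

2


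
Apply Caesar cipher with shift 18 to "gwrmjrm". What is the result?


Caesar cipher: shift "gwrmjrm" by 18
  'g' (pos 6) + 18 = pos 24 = 'y'
  'w' (pos 22) + 18 = pos 14 = 'o'
  'r' (pos 17) + 18 = pos 9 = 'j'
  'm' (pos 12) + 18 = pos 4 = 'e'
  'j' (pos 9) + 18 = pos 1 = 'b'
  'r' (pos 17) + 18 = pos 9 = 'j'
  'm' (pos 12) + 18 = pos 4 = 'e'
Result: yojebje

yojebje


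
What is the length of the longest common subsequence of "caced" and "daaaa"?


LCS of "caced" and "daaaa"
DP table:
           d    a    a    a    a
      0    0    0    0    0    0
  c   0    0    0    0    0    0
  a   0    0    1    1    1    1
  c   0    0    1    1    1    1
  e   0    0    1    1    1    1
  d   0    1    1    1    1    1
LCS length = dp[5][5] = 1

1


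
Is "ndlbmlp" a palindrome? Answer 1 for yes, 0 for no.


Input: ndlbmlp
Reversed: plmbldn
  Compare pos 0 ('n') with pos 6 ('p'): MISMATCH
  Compare pos 1 ('d') with pos 5 ('l'): MISMATCH
  Compare pos 2 ('l') with pos 4 ('m'): MISMATCH
Result: not a palindrome

0


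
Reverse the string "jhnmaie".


Input: jhnmaie
Reading characters right to left:
  Position 6: 'e'
  Position 5: 'i'
  Position 4: 'a'
  Position 3: 'm'
  Position 2: 'n'
  Position 1: 'h'
  Position 0: 'j'
Reversed: eiamnhj

eiamnhj
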